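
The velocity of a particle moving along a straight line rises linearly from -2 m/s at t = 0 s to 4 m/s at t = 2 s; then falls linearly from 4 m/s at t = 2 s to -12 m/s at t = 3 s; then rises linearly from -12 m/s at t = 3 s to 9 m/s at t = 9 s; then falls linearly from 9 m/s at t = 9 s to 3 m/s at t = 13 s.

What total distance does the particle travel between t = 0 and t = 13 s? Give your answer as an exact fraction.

1354/21 m

Total distance travelled is ∫|v| dt — sum the magnitudes of each area piece.
0–2 s: v = 0 at t = 2/3 s; triangle areas 2/3 + 8/3 = 10/3 m
2–3 s: v = 0 at t = 2.25 s; triangle areas 0.5 + 4.5 = 5 m
3–9 s: v = 0 at t = 45/7 s; triangle areas 144/7 + 81/7 = 225/7 m
9–13 s: |½(9 + 3)(4)| = 24 m
Total distance = 1354/21 m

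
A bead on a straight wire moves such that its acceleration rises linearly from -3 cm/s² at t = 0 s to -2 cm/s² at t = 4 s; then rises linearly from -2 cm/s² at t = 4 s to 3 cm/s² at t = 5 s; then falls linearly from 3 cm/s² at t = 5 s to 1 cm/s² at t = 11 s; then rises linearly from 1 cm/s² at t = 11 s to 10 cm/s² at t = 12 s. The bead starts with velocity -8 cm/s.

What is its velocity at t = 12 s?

Δv equals the area under the a-t graph; then v = v₀ + Δv.
0–4 s: ½(-3 + -2)(4) = -10 cm/s
4–5 s: ½(-2 + 3)(1) = 0.5 cm/s
5–11 s: ½(3 + 1)(6) = 12 cm/s
11–12 s: ½(1 + 10)(1) = 5.5 cm/s
Δv = 8 cm/s, so v(12) = -8 + (8) = 0 cm/s.

0 cm/s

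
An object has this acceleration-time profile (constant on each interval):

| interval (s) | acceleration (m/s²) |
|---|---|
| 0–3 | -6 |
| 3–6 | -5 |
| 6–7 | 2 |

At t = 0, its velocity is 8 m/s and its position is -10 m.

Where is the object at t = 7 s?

On each constant-a segment, Δv = aΔt and Δx = v₀Δt + ½aΔt²; chain segment to segment.
0–3 s: v starts 8 m/s; Δx = 8·3 + ½·-6·3² = -3 m; v ends -10 m/s.
3–6 s: v starts -10 m/s; Δx = -10·3 + ½·-5·3² = -52.5 m; v ends -25 m/s.
6–7 s: v starts -25 m/s; Δx = -25·1 + ½·2·1² = -24 m; v ends -23 m/s.
x(7) = -10 + Σ Δx = -89.5 m.

-89.5 m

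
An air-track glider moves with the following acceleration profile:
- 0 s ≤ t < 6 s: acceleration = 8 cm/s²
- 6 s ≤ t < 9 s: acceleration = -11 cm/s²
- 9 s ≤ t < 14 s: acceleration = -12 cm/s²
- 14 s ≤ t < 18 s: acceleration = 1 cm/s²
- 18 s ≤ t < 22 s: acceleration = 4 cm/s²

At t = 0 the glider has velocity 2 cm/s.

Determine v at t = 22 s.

Δv equals the area under the a-t graph; then v = v₀ + Δv.
0–6 s: 8 × 6 = 48 cm/s
6–9 s: -11 × 3 = -33 cm/s
9–14 s: -12 × 5 = -60 cm/s
14–18 s: 1 × 4 = 4 cm/s
18–22 s: 4 × 4 = 16 cm/s
Δv = -25 cm/s, so v(22) = 2 + (-25) = -23 cm/s.

-23 cm/s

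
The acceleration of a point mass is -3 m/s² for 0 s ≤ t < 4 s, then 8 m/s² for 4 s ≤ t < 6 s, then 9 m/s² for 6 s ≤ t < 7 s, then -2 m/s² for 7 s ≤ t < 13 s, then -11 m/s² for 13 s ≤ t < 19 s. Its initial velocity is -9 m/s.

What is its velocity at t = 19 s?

-74 m/s

Δv equals the area under the a-t graph; then v = v₀ + Δv.
0–4 s: -3 × 4 = -12 m/s
4–6 s: 8 × 2 = 16 m/s
6–7 s: 9 × 1 = 9 m/s
7–13 s: -2 × 6 = -12 m/s
13–19 s: -11 × 6 = -66 m/s
Δv = -65 m/s, so v(19) = -9 + (-65) = -74 m/s.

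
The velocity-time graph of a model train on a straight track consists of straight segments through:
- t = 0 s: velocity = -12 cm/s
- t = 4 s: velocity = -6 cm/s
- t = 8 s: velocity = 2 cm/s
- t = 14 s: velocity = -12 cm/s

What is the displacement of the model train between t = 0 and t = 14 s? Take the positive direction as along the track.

Net displacement equals the area under the velocity-time graph (areas below the axis count negative).
0–4 s: ½(-12 + -6)(4) = -36 cm
4–8 s: ½(-6 + 2)(4) = -8 cm
8–14 s: ½(2 + -12)(6) = -30 cm
Net displacement = -74 cm

-74 cm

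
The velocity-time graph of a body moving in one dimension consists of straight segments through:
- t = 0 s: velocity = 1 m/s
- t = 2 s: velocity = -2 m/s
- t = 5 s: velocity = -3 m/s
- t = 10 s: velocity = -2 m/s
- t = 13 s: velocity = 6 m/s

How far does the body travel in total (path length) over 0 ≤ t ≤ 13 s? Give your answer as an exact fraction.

Total distance travelled is ∫|v| dt — sum the magnitudes of each area piece.
0–2 s: v = 0 at t = 2/3 s; triangle areas 1/3 + 4/3 = 5/3 m
2–5 s: |½(-2 + -3)(3)| = 7.5 m
5–10 s: |½(-3 + -2)(5)| = 12.5 m
10–13 s: v = 0 at t = 10.75 s; triangle areas 0.75 + 6.75 = 7.5 m
Total distance = 175/6 m

175/6 m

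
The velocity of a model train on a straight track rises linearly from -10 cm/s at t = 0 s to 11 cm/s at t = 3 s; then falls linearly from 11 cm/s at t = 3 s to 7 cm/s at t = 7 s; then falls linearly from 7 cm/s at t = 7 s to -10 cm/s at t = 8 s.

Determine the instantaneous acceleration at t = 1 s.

Acceleration is the slope of the v-t graph on 0–3 s: (11 − -10)/(3 − 0) = 7 cm/s².

7 cm/s²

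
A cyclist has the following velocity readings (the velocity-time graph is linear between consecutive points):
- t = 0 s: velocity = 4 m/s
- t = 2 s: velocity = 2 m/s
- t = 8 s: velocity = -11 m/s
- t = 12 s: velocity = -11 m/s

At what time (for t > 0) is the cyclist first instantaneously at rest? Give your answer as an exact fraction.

t = 38/13 s

v changes sign on 2–8 s (from 2 to -11); the graph is linear there, so v = 0 at t = 2 + (-2)·(8 − 2)/(-11 − 2) = 38/13 s.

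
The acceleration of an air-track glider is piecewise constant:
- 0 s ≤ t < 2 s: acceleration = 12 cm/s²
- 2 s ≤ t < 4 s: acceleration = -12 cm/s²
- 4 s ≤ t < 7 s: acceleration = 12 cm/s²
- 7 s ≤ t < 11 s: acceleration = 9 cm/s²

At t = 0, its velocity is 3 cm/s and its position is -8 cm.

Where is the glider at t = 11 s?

On each constant-a segment, Δv = aΔt and Δx = v₀Δt + ½aΔt²; chain segment to segment.
0–2 s: v starts 3 cm/s; Δx = 3·2 + ½·12·2² = 30 cm; v ends 27 cm/s.
2–4 s: v starts 27 cm/s; Δx = 27·2 + ½·-12·2² = 30 cm; v ends 3 cm/s.
4–7 s: v starts 3 cm/s; Δx = 3·3 + ½·12·3² = 63 cm; v ends 39 cm/s.
7–11 s: v starts 39 cm/s; Δx = 39·4 + ½·9·4² = 228 cm; v ends 75 cm/s.
x(11) = -8 + Σ Δx = 343 cm.

343 cm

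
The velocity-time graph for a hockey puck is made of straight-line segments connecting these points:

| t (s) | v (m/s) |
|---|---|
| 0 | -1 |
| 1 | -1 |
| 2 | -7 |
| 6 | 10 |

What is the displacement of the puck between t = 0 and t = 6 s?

Net displacement equals the area under the velocity-time graph (areas below the axis count negative).
0–1 s: -1 × 1 = -1 m
1–2 s: ½(-1 + -7)(1) = -4 m
2–6 s: ½(-7 + 10)(4) = 6 m
Net displacement = 1 m

1 m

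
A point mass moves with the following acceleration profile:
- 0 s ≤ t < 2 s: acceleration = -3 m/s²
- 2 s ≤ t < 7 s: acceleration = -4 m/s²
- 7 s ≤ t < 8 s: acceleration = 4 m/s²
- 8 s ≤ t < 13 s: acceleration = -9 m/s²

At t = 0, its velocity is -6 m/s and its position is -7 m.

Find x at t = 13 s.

-417.5 m

On each constant-a segment, Δv = aΔt and Δx = v₀Δt + ½aΔt²; chain segment to segment.
0–2 s: v starts -6 m/s; Δx = -6·2 + ½·-3·2² = -18 m; v ends -12 m/s.
2–7 s: v starts -12 m/s; Δx = -12·5 + ½·-4·5² = -110 m; v ends -32 m/s.
7–8 s: v starts -32 m/s; Δx = -32·1 + ½·4·1² = -30 m; v ends -28 m/s.
8–13 s: v starts -28 m/s; Δx = -28·5 + ½·-9·5² = -252.5 m; v ends -73 m/s.
x(13) = -7 + Σ Δx = -417.5 m.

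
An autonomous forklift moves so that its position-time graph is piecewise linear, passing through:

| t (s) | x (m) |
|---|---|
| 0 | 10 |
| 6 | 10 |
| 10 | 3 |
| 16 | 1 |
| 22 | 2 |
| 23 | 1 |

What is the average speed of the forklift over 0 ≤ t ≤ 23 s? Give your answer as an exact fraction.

Average speed = (total path length)/(elapsed time); on a piecewise-linear x-t graph the path length is Σ|Δx|.
0–6 s: |Δx| = |10 − 10| = 0 m
6–10 s: |Δx| = |3 − 10| = 7 m
10–16 s: |Δx| = |1 − 3| = 2 m
16–22 s: |Δx| = |2 − 1| = 1 m
22–23 s: |Δx| = |1 − 2| = 1 m
Total path = 11 m; average speed = 11/23 = 11/23 m/s.

11/23 m/s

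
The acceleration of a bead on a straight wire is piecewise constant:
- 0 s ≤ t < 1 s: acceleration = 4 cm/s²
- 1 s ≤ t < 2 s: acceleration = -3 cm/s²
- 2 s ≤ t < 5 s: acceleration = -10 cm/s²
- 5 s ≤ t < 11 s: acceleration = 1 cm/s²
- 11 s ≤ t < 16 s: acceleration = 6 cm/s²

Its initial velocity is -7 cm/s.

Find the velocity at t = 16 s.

Δv equals the area under the a-t graph; then v = v₀ + Δv.
0–1 s: 4 × 1 = 4 cm/s
1–2 s: -3 × 1 = -3 cm/s
2–5 s: -10 × 3 = -30 cm/s
5–11 s: 1 × 6 = 6 cm/s
11–16 s: 6 × 5 = 30 cm/s
Δv = 7 cm/s, so v(16) = -7 + (7) = 0 cm/s.

0 cm/s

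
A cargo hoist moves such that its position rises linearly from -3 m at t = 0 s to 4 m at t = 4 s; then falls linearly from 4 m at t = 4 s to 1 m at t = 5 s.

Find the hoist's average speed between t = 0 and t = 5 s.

Average speed = (total path length)/(elapsed time); on a piecewise-linear x-t graph the path length is Σ|Δx|.
0–4 s: |Δx| = |4 − -3| = 7 m
4–5 s: |Δx| = |1 − 4| = 3 m
Total path = 10 m; average speed = 10/5 = 2 m/s.

2 m/s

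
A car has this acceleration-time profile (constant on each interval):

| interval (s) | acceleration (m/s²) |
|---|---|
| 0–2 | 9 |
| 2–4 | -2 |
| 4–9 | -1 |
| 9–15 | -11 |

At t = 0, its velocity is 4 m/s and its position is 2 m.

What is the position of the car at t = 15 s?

On each constant-a segment, Δv = aΔt and Δx = v₀Δt + ½aΔt²; chain segment to segment.
0–2 s: v starts 4 m/s; Δx = 4·2 + ½·9·2² = 26 m; v ends 22 m/s.
2–4 s: v starts 22 m/s; Δx = 22·2 + ½·-2·2² = 40 m; v ends 18 m/s.
4–9 s: v starts 18 m/s; Δx = 18·5 + ½·-1·5² = 77.5 m; v ends 13 m/s.
9–15 s: v starts 13 m/s; Δx = 13·6 + ½·-11·6² = -120 m; v ends -53 m/s.
x(15) = 2 + Σ Δx = 25.5 m.

25.5 m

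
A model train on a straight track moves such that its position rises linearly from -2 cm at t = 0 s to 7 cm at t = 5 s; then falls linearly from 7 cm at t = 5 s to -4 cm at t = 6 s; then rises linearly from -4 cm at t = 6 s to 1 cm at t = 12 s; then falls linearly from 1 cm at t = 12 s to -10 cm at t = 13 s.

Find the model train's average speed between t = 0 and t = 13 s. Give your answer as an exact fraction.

36/13 cm/s

Average speed = (total path length)/(elapsed time); on a piecewise-linear x-t graph the path length is Σ|Δx|.
0–5 s: |Δx| = |7 − -2| = 9 cm
5–6 s: |Δx| = |-4 − 7| = 11 cm
6–12 s: |Δx| = |1 − -4| = 5 cm
12–13 s: |Δx| = |-10 − 1| = 11 cm
Total path = 36 cm; average speed = 36/13 = 36/13 cm/s.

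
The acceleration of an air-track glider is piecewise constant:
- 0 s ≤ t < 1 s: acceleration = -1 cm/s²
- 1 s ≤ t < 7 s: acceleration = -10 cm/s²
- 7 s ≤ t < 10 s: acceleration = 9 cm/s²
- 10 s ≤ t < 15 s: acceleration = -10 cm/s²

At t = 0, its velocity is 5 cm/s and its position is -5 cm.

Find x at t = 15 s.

On each constant-a segment, Δv = aΔt and Δx = v₀Δt + ½aΔt²; chain segment to segment.
0–1 s: v starts 5 cm/s; Δx = 5·1 + ½·-1·1² = 4.5 cm; v ends 4 cm/s.
1–7 s: v starts 4 cm/s; Δx = 4·6 + ½·-10·6² = -156 cm; v ends -56 cm/s.
7–10 s: v starts -56 cm/s; Δx = -56·3 + ½·9·3² = -127.5 cm; v ends -29 cm/s.
10–15 s: v starts -29 cm/s; Δx = -29·5 + ½·-10·5² = -270 cm; v ends -79 cm/s.
x(15) = -5 + Σ Δx = -554 cm.

-554 cm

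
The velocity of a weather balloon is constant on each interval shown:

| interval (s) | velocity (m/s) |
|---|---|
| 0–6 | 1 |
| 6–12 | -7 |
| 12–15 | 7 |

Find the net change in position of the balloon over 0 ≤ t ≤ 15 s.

Displacement is the signed area under the v-t curve.
0–6 s: 1 × 6 = 6 m
6–12 s: -7 × 6 = -42 m
12–15 s: 7 × 3 = 21 m
Net displacement = -15 m

-15 m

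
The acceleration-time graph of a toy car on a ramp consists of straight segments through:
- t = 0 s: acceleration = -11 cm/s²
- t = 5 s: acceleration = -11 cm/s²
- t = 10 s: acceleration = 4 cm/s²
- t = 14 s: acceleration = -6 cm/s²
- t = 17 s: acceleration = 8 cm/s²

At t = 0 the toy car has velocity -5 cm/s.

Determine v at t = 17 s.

-78.5 cm/s

Δv equals the area under the a-t graph; then v = v₀ + Δv.
0–5 s: -11 × 5 = -55 cm/s
5–10 s: ½(-11 + 4)(5) = -17.5 cm/s
10–14 s: ½(4 + -6)(4) = -4 cm/s
14–17 s: ½(-6 + 8)(3) = 3 cm/s
Δv = -73.5 cm/s, so v(17) = -5 + (-73.5) = -78.5 cm/s.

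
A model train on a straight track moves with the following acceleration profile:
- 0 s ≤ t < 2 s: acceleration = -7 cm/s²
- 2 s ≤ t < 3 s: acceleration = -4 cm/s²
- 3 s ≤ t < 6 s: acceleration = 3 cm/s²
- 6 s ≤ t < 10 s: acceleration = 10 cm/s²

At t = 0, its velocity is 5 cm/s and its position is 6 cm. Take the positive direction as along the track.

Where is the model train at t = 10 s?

On each constant-a segment, Δv = aΔt and Δx = v₀Δt + ½aΔt²; chain segment to segment.
0–2 s: v starts 5 cm/s; Δx = 5·2 + ½·-7·2² = -4 cm; v ends -9 cm/s.
2–3 s: v starts -9 cm/s; Δx = -9·1 + ½·-4·1² = -11 cm; v ends -13 cm/s.
3–6 s: v starts -13 cm/s; Δx = -13·3 + ½·3·3² = -25.5 cm; v ends -4 cm/s.
6–10 s: v starts -4 cm/s; Δx = -4·4 + ½·10·4² = 64 cm; v ends 36 cm/s.
x(10) = 6 + Σ Δx = 29.5 cm.

29.5 cm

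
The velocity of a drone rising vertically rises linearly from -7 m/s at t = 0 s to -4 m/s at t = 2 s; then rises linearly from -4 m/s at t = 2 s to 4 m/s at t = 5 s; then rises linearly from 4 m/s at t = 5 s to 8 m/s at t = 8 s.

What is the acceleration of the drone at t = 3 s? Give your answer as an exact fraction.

Acceleration is the slope of the v-t graph on 2–5 s: (4 − -4)/(5 − 2) = 8/3 m/s².

8/3 m/s²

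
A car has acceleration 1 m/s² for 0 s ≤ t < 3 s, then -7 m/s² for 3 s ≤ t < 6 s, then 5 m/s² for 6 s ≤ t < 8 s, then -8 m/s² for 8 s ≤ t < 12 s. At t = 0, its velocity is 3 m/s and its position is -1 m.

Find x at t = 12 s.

-105 m

On each constant-a segment, Δv = aΔt and Δx = v₀Δt + ½aΔt²; chain segment to segment.
0–3 s: v starts 3 m/s; Δx = 3·3 + ½·1·3² = 13.5 m; v ends 6 m/s.
3–6 s: v starts 6 m/s; Δx = 6·3 + ½·-7·3² = -13.5 m; v ends -15 m/s.
6–8 s: v starts -15 m/s; Δx = -15·2 + ½·5·2² = -20 m; v ends -5 m/s.
8–12 s: v starts -5 m/s; Δx = -5·4 + ½·-8·4² = -84 m; v ends -37 m/s.
x(12) = -1 + Σ Δx = -105 m.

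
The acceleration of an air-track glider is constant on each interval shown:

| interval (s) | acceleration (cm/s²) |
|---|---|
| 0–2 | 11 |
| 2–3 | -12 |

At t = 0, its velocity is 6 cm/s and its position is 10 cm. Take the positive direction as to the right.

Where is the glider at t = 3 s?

66 cm

On each constant-a segment, Δv = aΔt and Δx = v₀Δt + ½aΔt²; chain segment to segment.
0–2 s: v starts 6 cm/s; Δx = 6·2 + ½·11·2² = 34 cm; v ends 28 cm/s.
2–3 s: v starts 28 cm/s; Δx = 28·1 + ½·-12·1² = 22 cm; v ends 16 cm/s.
x(3) = 10 + Σ Δx = 66 cm.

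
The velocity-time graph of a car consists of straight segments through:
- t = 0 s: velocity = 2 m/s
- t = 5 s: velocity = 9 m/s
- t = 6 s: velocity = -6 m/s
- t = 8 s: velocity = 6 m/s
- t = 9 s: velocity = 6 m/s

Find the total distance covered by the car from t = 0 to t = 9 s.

43.4 m

Total distance travelled is ∫|v| dt — sum the magnitudes of each area piece.
0–5 s: |½(2 + 9)(5)| = 27.5 m
5–6 s: v = 0 at t = 5.6 s; triangle areas 2.7 + 1.2 = 3.9 m
6–8 s: v = 0 at t = 7 s; triangle areas 3 + 3 = 6 m
8–9 s: |6| × 1 = 6 m
Total distance = 43.4 m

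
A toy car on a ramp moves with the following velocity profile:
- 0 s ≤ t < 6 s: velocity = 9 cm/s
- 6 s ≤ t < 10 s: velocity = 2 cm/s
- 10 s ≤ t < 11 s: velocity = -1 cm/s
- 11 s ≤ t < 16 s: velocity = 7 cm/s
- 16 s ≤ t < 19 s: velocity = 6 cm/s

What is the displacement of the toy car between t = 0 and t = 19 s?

114 cm

Displacement is the signed area under the v-t curve.
0–6 s: 9 × 6 = 54 cm
6–10 s: 2 × 4 = 8 cm
10–11 s: -1 × 1 = -1 cm
11–16 s: 7 × 5 = 35 cm
16–19 s: 6 × 3 = 18 cm
Net displacement = 114 cm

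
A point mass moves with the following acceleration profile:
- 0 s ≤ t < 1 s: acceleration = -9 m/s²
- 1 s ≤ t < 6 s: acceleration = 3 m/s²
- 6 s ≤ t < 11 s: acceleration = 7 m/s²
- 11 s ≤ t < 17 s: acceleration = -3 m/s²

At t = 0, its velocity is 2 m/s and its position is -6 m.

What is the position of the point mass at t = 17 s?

On each constant-a segment, Δv = aΔt and Δx = v₀Δt + ½aΔt²; chain segment to segment.
0–1 s: v starts 2 m/s; Δx = 2·1 + ½·-9·1² = -2.5 m; v ends -7 m/s.
1–6 s: v starts -7 m/s; Δx = -7·5 + ½·3·5² = 2.5 m; v ends 8 m/s.
6–11 s: v starts 8 m/s; Δx = 8·5 + ½·7·5² = 127.5 m; v ends 43 m/s.
11–17 s: v starts 43 m/s; Δx = 43·6 + ½·-3·6² = 204 m; v ends 25 m/s.
x(17) = -6 + Σ Δx = 325.5 m.

325.5 m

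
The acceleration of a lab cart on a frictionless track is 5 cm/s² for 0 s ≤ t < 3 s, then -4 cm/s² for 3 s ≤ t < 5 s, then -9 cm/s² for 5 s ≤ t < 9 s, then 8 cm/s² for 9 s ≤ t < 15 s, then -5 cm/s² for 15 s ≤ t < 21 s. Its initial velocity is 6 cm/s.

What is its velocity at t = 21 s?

Δv equals the area under the a-t graph; then v = v₀ + Δv.
0–3 s: 5 × 3 = 15 cm/s
3–5 s: -4 × 2 = -8 cm/s
5–9 s: -9 × 4 = -36 cm/s
9–15 s: 8 × 6 = 48 cm/s
15–21 s: -5 × 6 = -30 cm/s
Δv = -11 cm/s, so v(21) = 6 + (-11) = -5 cm/s.

-5 cm/s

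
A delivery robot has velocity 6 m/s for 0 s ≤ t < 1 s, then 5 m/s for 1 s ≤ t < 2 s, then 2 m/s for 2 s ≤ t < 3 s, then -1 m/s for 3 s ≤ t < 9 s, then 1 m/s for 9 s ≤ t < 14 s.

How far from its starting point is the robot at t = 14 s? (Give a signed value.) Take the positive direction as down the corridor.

12 m

Net displacement equals the area under the velocity-time graph (areas below the axis count negative).
0–1 s: 6 × 1 = 6 m
1–2 s: 5 × 1 = 5 m
2–3 s: 2 × 1 = 2 m
3–9 s: -1 × 6 = -6 m
9–14 s: 1 × 5 = 5 m
Net displacement = 12 m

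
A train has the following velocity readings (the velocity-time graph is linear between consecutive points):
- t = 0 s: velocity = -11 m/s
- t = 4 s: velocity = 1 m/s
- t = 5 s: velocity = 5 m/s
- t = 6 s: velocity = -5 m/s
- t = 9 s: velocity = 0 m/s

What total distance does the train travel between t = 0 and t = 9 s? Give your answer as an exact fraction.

Total distance travelled is ∫|v| dt — sum the magnitudes of each area piece.
0–4 s: v = 0 at t = 11/3 s; triangle areas 121/6 + 1/6 = 61/3 m
4–5 s: |½(1 + 5)(1)| = 3 m
5–6 s: v = 0 at t = 5.5 s; triangle areas 1.25 + 1.25 = 2.5 m
6–9 s: |½(-5 + 0)(3)| = 7.5 m
Total distance = 100/3 m

100/3 m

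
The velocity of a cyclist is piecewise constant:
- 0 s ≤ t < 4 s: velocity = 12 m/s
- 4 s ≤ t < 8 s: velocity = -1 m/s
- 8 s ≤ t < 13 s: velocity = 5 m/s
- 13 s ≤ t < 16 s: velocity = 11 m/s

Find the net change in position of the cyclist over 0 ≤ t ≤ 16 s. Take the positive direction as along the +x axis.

Displacement is the signed area under the v-t curve.
0–4 s: 12 × 4 = 48 m
4–8 s: -1 × 4 = -4 m
8–13 s: 5 × 5 = 25 m
13–16 s: 11 × 3 = 33 m
Net displacement = 102 m

102 m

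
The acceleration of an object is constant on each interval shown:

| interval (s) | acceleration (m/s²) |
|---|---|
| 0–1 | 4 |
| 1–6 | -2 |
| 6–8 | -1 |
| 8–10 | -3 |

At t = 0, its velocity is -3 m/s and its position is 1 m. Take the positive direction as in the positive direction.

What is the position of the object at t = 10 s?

On each constant-a segment, Δv = aΔt and Δx = v₀Δt + ½aΔt²; chain segment to segment.
0–1 s: v starts -3 m/s; Δx = -3·1 + ½·4·1² = -1 m; v ends 1 m/s.
1–6 s: v starts 1 m/s; Δx = 1·5 + ½·-2·5² = -20 m; v ends -9 m/s.
6–8 s: v starts -9 m/s; Δx = -9·2 + ½·-1·2² = -20 m; v ends -11 m/s.
8–10 s: v starts -11 m/s; Δx = -11·2 + ½·-3·2² = -28 m; v ends -17 m/s.
x(10) = 1 + Σ Δx = -68 m.

-68 m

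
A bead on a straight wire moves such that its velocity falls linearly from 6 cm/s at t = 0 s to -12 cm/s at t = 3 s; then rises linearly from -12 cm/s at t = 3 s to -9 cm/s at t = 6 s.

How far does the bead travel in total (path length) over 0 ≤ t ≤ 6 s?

Total distance travelled is ∫|v| dt — sum the magnitudes of each area piece.
0–3 s: v = 0 at t = 1 s; triangle areas 3 + 12 = 15 cm
3–6 s: |½(-12 + -9)(3)| = 31.5 cm
Total distance = 46.5 cm

46.5 cm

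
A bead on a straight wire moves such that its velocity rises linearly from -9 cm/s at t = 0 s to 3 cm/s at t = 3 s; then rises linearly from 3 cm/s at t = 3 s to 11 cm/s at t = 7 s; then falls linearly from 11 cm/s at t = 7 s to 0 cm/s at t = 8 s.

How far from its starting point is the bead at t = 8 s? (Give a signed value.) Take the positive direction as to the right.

Displacement is the signed area under the v-t curve.
0–3 s: ½(-9 + 3)(3) = -9 cm
3–7 s: ½(3 + 11)(4) = 28 cm
7–8 s: ½(11 + 0)(1) = 5.5 cm
Net displacement = 24.5 cm

24.5 cm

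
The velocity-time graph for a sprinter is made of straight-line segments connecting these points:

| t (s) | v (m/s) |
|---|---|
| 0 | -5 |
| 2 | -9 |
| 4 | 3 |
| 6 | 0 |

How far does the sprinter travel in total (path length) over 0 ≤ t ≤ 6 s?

24.5 m

Distance (not displacement) is the total path length: add the absolute areas under v-t.
0–2 s: |½(-5 + -9)(2)| = 14 m
2–4 s: v = 0 at t = 3.5 s; triangle areas 6.75 + 0.75 = 7.5 m
4–6 s: |½(3 + 0)(2)| = 3 m
Total distance = 24.5 m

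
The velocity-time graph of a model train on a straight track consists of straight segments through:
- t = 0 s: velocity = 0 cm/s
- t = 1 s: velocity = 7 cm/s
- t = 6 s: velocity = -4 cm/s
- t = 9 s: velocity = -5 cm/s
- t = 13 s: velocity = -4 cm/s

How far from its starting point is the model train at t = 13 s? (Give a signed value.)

-20.5 cm

Net displacement equals the area under the velocity-time graph (areas below the axis count negative).
0–1 s: ½(0 + 7)(1) = 3.5 cm
1–6 s: ½(7 + -4)(5) = 7.5 cm
6–9 s: ½(-4 + -5)(3) = -13.5 cm
9–13 s: ½(-5 + -4)(4) = -18 cm
Net displacement = -20.5 cm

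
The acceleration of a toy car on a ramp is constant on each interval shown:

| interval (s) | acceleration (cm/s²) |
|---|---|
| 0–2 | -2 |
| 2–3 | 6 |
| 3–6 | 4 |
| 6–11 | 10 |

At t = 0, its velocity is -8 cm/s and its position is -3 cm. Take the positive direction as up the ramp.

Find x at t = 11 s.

123 cm

On each constant-a segment, Δv = aΔt and Δx = v₀Δt + ½aΔt²; chain segment to segment.
0–2 s: v starts -8 cm/s; Δx = -8·2 + ½·-2·2² = -20 cm; v ends -12 cm/s.
2–3 s: v starts -12 cm/s; Δx = -12·1 + ½·6·1² = -9 cm; v ends -6 cm/s.
3–6 s: v starts -6 cm/s; Δx = -6·3 + ½·4·3² = 0 cm; v ends 6 cm/s.
6–11 s: v starts 6 cm/s; Δx = 6·5 + ½·10·5² = 155 cm; v ends 56 cm/s.
x(11) = -3 + Σ Δx = 123 cm.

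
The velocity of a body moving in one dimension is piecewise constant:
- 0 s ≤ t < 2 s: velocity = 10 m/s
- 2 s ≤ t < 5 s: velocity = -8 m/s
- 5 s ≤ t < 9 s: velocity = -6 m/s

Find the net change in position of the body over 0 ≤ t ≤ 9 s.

-28 m

Displacement is the signed area under the v-t curve.
0–2 s: 10 × 2 = 20 m
2–5 s: -8 × 3 = -24 m
5–9 s: -6 × 4 = -24 m
Net displacement = -28 m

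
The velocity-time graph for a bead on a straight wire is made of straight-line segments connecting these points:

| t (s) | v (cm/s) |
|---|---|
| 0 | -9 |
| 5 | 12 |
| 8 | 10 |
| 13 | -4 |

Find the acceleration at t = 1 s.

4.2 cm/s²

Acceleration is the slope of the v-t graph on 0–5 s: (12 − -9)/(5 − 0) = 4.2 cm/s².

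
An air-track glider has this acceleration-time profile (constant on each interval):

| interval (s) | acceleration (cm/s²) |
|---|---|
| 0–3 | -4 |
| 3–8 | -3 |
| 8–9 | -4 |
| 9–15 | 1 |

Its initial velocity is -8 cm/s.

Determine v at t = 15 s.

Δv equals the area under the a-t graph; then v = v₀ + Δv.
0–3 s: -4 × 3 = -12 cm/s
3–8 s: -3 × 5 = -15 cm/s
8–9 s: -4 × 1 = -4 cm/s
9–15 s: 1 × 6 = 6 cm/s
Δv = -25 cm/s, so v(15) = -8 + (-25) = -33 cm/s.

-33 cm/s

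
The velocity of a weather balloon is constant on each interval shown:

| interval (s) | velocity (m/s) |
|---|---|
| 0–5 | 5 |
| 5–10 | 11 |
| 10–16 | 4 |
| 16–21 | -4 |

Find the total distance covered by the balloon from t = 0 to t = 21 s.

124 m

Distance (not displacement) is the total path length: add the absolute areas under v-t.
0–5 s: |5| × 5 = 25 m
5–10 s: |11| × 5 = 55 m
10–16 s: |4| × 6 = 24 m
16–21 s: |-4| × 5 = 20 m
Total distance = 124 m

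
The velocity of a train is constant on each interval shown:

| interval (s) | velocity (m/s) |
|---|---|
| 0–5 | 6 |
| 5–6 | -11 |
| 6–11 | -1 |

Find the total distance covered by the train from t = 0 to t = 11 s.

Total distance travelled is ∫|v| dt — sum the magnitudes of each area piece.
0–5 s: |6| × 5 = 30 m
5–6 s: |-11| × 1 = 11 m
6–11 s: |-1| × 5 = 5 m
Total distance = 46 m

46 m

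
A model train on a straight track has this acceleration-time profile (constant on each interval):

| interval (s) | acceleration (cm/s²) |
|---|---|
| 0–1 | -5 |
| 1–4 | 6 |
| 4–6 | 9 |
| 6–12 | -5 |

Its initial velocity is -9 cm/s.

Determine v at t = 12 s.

Δv equals the area under the a-t graph; then v = v₀ + Δv.
0–1 s: -5 × 1 = -5 cm/s
1–4 s: 6 × 3 = 18 cm/s
4–6 s: 9 × 2 = 18 cm/s
6–12 s: -5 × 6 = -30 cm/s
Δv = 1 cm/s, so v(12) = -9 + (1) = -8 cm/s.

-8 cm/s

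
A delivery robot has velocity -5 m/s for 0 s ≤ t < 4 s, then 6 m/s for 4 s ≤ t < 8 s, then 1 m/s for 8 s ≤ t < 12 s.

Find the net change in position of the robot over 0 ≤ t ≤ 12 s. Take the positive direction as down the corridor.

Displacement is the signed area under the v-t curve.
0–4 s: -5 × 4 = -20 m
4–8 s: 6 × 4 = 24 m
8–12 s: 1 × 4 = 4 m
Net displacement = 8 m

8 m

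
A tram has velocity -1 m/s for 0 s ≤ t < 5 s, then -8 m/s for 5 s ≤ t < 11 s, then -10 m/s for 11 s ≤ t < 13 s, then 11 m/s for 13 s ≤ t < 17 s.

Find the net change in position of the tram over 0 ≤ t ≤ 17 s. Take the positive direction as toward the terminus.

Net displacement equals the area under the velocity-time graph (areas below the axis count negative).
0–5 s: -1 × 5 = -5 m
5–11 s: -8 × 6 = -48 m
11–13 s: -10 × 2 = -20 m
13–17 s: 11 × 4 = 44 m
Net displacement = -29 m

-29 m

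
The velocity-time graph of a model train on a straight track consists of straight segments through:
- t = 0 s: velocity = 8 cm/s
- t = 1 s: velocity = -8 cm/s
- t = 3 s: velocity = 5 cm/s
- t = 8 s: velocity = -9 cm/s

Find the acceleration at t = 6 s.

Acceleration is the slope of the v-t graph on 3–8 s: (-9 − 5)/(8 − 3) = -2.8 cm/s².

-2.8 cm/s²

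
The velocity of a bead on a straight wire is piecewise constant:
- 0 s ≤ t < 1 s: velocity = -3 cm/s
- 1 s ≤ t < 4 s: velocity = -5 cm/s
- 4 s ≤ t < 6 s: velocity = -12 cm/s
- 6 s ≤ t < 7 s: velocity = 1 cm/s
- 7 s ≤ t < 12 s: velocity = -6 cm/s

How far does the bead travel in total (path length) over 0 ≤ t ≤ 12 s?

73 cm

Distance (not displacement) is the total path length: add the absolute areas under v-t.
0–1 s: |-3| × 1 = 3 cm
1–4 s: |-5| × 3 = 15 cm
4–6 s: |-12| × 2 = 24 cm
6–7 s: |1| × 1 = 1 cm
7–12 s: |-6| × 5 = 30 cm
Total distance = 73 cm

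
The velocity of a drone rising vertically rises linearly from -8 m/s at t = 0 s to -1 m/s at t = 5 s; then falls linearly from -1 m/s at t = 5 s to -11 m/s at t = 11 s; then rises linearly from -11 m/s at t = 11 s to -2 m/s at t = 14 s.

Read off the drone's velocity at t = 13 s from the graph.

-5 m/s

On 11–14 s the graph is linear from -11 to -2 m/s: v(13) = -11 + (-2 − -11)·(13 − 11)/(14 − 11) = -5 m/s.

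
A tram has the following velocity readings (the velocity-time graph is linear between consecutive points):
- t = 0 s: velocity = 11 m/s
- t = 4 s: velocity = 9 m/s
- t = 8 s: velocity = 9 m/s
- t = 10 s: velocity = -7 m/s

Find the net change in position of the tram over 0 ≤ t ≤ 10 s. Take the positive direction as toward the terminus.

78 m

Displacement is the signed area under the v-t curve.
0–4 s: ½(11 + 9)(4) = 40 m
4–8 s: 9 × 4 = 36 m
8–10 s: ½(9 + -7)(2) = 2 m
Net displacement = 78 m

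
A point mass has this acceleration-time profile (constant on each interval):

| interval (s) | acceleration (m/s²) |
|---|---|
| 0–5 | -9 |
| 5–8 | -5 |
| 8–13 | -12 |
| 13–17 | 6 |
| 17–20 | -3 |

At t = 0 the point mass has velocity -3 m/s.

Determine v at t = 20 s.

-108 m/s

Δv equals the area under the a-t graph; then v = v₀ + Δv.
0–5 s: -9 × 5 = -45 m/s
5–8 s: -5 × 3 = -15 m/s
8–13 s: -12 × 5 = -60 m/s
13–17 s: 6 × 4 = 24 m/s
17–20 s: -3 × 3 = -9 m/s
Δv = -105 m/s, so v(20) = -3 + (-105) = -108 m/s.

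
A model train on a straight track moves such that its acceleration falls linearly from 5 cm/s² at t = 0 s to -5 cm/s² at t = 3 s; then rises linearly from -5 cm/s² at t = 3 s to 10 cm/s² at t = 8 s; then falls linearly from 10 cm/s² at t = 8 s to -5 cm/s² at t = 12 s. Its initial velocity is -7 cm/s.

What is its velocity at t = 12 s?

15.5 cm/s

Δv equals the area under the a-t graph; then v = v₀ + Δv.
0–3 s: ½(5 + -5)(3) = 0 cm/s
3–8 s: ½(-5 + 10)(5) = 12.5 cm/s
8–12 s: ½(10 + -5)(4) = 10 cm/s
Δv = 22.5 cm/s, so v(12) = -7 + (22.5) = 15.5 cm/s.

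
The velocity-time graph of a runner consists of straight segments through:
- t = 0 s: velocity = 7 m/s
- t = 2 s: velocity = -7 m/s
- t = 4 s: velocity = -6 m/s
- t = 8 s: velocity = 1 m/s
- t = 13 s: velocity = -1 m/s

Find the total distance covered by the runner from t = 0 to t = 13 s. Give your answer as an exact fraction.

Distance (not displacement) is the total path length: add the absolute areas under v-t.
0–2 s: v = 0 at t = 1 s; triangle areas 3.5 + 3.5 = 7 m
2–4 s: |½(-7 + -6)(2)| = 13 m
4–8 s: v = 0 at t = 52/7 s; triangle areas 72/7 + 2/7 = 74/7 m
8–13 s: v = 0 at t = 10.5 s; triangle areas 1.25 + 1.25 = 2.5 m
Total distance = 463/14 m

463/14 m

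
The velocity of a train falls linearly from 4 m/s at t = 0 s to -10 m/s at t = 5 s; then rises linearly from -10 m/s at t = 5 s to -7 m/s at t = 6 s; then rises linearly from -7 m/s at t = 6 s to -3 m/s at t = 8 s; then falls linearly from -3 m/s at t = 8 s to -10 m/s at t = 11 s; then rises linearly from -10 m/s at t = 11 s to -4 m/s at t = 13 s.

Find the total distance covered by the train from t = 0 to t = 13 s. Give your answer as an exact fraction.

509/7 m

Total distance travelled is ∫|v| dt — sum the magnitudes of each area piece.
0–5 s: v = 0 at t = 10/7 s; triangle areas 20/7 + 125/7 = 145/7 m
5–6 s: |½(-10 + -7)(1)| = 8.5 m
6–8 s: |½(-7 + -3)(2)| = 10 m
8–11 s: |½(-3 + -10)(3)| = 19.5 m
11–13 s: |½(-10 + -4)(2)| = 14 m
Total distance = 509/7 m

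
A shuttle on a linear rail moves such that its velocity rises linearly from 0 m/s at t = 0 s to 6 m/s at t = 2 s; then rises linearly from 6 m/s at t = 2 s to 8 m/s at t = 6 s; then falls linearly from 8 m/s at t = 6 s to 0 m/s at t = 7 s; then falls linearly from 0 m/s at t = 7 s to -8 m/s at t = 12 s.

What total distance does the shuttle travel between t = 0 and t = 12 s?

Distance (not displacement) is the total path length: add the absolute areas under v-t.
0–2 s: |½(0 + 6)(2)| = 6 m
2–6 s: |½(6 + 8)(4)| = 28 m
6–7 s: |½(8 + 0)(1)| = 4 m
7–12 s: |½(0 + -8)(5)| = 20 m
Total distance = 58 m

58 m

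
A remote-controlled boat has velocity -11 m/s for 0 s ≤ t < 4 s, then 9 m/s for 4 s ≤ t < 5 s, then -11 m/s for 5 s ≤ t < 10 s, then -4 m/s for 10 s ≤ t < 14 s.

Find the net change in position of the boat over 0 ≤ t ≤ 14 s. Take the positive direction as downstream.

Displacement is the signed area under the v-t curve.
0–4 s: -11 × 4 = -44 m
4–5 s: 9 × 1 = 9 m
5–10 s: -11 × 5 = -55 m
10–14 s: -4 × 4 = -16 m
Net displacement = -106 m

-106 m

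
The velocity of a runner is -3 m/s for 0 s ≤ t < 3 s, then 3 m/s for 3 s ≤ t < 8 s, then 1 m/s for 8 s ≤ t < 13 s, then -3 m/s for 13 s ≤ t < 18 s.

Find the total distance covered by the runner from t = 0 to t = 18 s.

Total distance travelled is ∫|v| dt — sum the magnitudes of each area piece.
0–3 s: |-3| × 3 = 9 m
3–8 s: |3| × 5 = 15 m
8–13 s: |1| × 5 = 5 m
13–18 s: |-3| × 5 = 15 m
Total distance = 44 m

44 m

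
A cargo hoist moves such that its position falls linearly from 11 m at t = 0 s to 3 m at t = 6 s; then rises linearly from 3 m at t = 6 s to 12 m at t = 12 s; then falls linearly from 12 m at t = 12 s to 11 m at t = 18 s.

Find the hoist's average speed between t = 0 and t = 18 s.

1 m/s

Average speed = (total path length)/(elapsed time); on a piecewise-linear x-t graph the path length is Σ|Δx|.
0–6 s: |Δx| = |3 − 11| = 8 m
6–12 s: |Δx| = |12 − 3| = 9 m
12–18 s: |Δx| = |11 − 12| = 1 m
Total path = 18 m; average speed = 18/18 = 1 m/s.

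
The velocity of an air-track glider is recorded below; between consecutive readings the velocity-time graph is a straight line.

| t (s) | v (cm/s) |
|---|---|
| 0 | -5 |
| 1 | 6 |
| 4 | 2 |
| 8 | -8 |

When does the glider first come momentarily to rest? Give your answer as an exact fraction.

t = 5/11 s

v changes sign on 0–1 s (from -5 to 6); the graph is linear there, so v = 0 at t = 0 + (5)·(1 − 0)/(6 − -5) = 5/11 s.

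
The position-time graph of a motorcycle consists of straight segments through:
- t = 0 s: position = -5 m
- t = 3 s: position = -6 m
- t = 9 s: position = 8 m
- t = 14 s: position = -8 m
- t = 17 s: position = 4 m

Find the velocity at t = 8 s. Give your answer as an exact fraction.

Velocity is the slope of the x-t graph on 3–9 s: (8 − -6)/(9 − 3) = 7/3 m/s.

7/3 m/s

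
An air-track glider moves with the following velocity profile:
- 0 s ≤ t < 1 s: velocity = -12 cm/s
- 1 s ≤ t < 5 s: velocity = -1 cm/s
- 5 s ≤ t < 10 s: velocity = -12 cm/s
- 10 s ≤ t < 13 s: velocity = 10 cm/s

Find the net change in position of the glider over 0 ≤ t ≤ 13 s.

Net displacement equals the area under the velocity-time graph (areas below the axis count negative).
0–1 s: -12 × 1 = -12 cm
1–5 s: -1 × 4 = -4 cm
5–10 s: -12 × 5 = -60 cm
10–13 s: 10 × 3 = 30 cm
Net displacement = -46 cm

-46 cm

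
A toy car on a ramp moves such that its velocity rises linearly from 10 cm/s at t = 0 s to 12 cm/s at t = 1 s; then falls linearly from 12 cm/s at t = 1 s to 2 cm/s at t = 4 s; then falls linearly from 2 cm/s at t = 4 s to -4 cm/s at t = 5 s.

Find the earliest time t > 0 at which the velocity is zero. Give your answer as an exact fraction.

t = 13/3 s

v changes sign on 4–5 s (from 2 to -4); the graph is linear there, so v = 0 at t = 4 + (-2)·(5 − 4)/(-4 − 2) = 13/3 s.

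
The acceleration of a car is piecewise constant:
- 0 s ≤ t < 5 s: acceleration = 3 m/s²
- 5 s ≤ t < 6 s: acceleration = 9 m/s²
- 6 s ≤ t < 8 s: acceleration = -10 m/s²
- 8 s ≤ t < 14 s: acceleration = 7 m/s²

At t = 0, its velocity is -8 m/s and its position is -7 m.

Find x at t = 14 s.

116 m

On each constant-a segment, Δv = aΔt and Δx = v₀Δt + ½aΔt²; chain segment to segment.
0–5 s: v starts -8 m/s; Δx = -8·5 + ½·3·5² = -2.5 m; v ends 7 m/s.
5–6 s: v starts 7 m/s; Δx = 7·1 + ½·9·1² = 11.5 m; v ends 16 m/s.
6–8 s: v starts 16 m/s; Δx = 16·2 + ½·-10·2² = 12 m; v ends -4 m/s.
8–14 s: v starts -4 m/s; Δx = -4·6 + ½·7·6² = 102 m; v ends 38 m/s.
x(14) = -7 + Σ Δx = 116 m.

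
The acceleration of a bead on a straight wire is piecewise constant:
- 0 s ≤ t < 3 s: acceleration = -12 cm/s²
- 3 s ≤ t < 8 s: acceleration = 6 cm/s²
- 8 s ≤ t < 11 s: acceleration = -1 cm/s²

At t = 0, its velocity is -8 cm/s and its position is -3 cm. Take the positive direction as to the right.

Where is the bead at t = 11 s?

On each constant-a segment, Δv = aΔt and Δx = v₀Δt + ½aΔt²; chain segment to segment.
0–3 s: v starts -8 cm/s; Δx = -8·3 + ½·-12·3² = -78 cm; v ends -44 cm/s.
3–8 s: v starts -44 cm/s; Δx = -44·5 + ½·6·5² = -145 cm; v ends -14 cm/s.
8–11 s: v starts -14 cm/s; Δx = -14·3 + ½·-1·3² = -46.5 cm; v ends -17 cm/s.
x(11) = -3 + Σ Δx = -272.5 cm.

-272.5 cm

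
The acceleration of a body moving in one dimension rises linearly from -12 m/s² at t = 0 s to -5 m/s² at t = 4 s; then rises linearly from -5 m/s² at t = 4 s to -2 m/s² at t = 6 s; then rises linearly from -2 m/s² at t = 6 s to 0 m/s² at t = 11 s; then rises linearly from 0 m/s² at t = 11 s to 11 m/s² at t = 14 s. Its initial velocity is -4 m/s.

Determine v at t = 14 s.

Δv equals the area under the a-t graph; then v = v₀ + Δv.
0–4 s: ½(-12 + -5)(4) = -34 m/s
4–6 s: ½(-5 + -2)(2) = -7 m/s
6–11 s: ½(-2 + 0)(5) = -5 m/s
11–14 s: ½(0 + 11)(3) = 16.5 m/s
Δv = -29.5 m/s, so v(14) = -4 + (-29.5) = -33.5 m/s.

-33.5 m/s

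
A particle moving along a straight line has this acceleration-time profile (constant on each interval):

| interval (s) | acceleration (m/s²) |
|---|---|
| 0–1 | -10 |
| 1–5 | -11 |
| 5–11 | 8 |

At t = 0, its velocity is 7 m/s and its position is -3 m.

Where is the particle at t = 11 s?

-239 m

On each constant-a segment, Δv = aΔt and Δx = v₀Δt + ½aΔt²; chain segment to segment.
0–1 s: v starts 7 m/s; Δx = 7·1 + ½·-10·1² = 2 m; v ends -3 m/s.
1–5 s: v starts -3 m/s; Δx = -3·4 + ½·-11·4² = -100 m; v ends -47 m/s.
5–11 s: v starts -47 m/s; Δx = -47·6 + ½·8·6² = -138 m; v ends 1 m/s.
x(11) = -3 + Σ Δx = -239 m.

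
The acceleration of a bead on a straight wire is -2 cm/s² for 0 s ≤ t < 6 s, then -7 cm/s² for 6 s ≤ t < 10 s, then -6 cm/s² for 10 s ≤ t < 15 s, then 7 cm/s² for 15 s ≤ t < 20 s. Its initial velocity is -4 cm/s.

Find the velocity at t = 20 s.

-39 cm/s

Δv equals the area under the a-t graph; then v = v₀ + Δv.
0–6 s: -2 × 6 = -12 cm/s
6–10 s: -7 × 4 = -28 cm/s
10–15 s: -6 × 5 = -30 cm/s
15–20 s: 7 × 5 = 35 cm/s
Δv = -35 cm/s, so v(20) = -4 + (-35) = -39 cm/s.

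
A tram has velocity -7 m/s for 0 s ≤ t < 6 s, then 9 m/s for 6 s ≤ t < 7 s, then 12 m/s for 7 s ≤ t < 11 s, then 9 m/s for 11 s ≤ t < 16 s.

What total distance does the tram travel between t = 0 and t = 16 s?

Total distance travelled is ∫|v| dt — sum the magnitudes of each area piece.
0–6 s: |-7| × 6 = 42 m
6–7 s: |9| × 1 = 9 m
7–11 s: |12| × 4 = 48 m
11–16 s: |9| × 5 = 45 m
Total distance = 144 m

144 m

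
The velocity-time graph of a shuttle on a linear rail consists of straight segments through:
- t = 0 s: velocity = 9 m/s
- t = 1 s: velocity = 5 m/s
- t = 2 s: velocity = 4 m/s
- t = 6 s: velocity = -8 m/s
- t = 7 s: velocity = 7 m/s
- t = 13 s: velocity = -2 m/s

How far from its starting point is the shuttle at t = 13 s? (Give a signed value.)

Displacement is the signed area under the v-t curve.
0–1 s: ½(9 + 5)(1) = 7 m
1–2 s: ½(5 + 4)(1) = 4.5 m
2–6 s: ½(4 + -8)(4) = -8 m
6–7 s: ½(-8 + 7)(1) = -0.5 m
7–13 s: ½(7 + -2)(6) = 15 m
Net displacement = 18 m

18 m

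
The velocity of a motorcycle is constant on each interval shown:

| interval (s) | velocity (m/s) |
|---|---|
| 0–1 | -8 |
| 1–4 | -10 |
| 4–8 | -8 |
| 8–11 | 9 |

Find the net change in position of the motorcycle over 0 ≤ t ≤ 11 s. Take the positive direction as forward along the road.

-43 m

Displacement is the signed area under the v-t curve.
0–1 s: -8 × 1 = -8 m
1–4 s: -10 × 3 = -30 m
4–8 s: -8 × 4 = -32 m
8–11 s: 9 × 3 = 27 m
Net displacement = -43 m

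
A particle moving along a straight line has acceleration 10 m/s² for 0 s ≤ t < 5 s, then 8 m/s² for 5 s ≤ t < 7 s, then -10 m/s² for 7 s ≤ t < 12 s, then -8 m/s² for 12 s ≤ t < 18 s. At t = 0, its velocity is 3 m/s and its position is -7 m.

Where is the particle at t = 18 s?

On each constant-a segment, Δv = aΔt and Δx = v₀Δt + ½aΔt²; chain segment to segment.
0–5 s: v starts 3 m/s; Δx = 3·5 + ½·10·5² = 140 m; v ends 53 m/s.
5–7 s: v starts 53 m/s; Δx = 53·2 + ½·8·2² = 122 m; v ends 69 m/s.
7–12 s: v starts 69 m/s; Δx = 69·5 + ½·-10·5² = 220 m; v ends 19 m/s.
12–18 s: v starts 19 m/s; Δx = 19·6 + ½·-8·6² = -30 m; v ends -29 m/s.
x(18) = -7 + Σ Δx = 445 m.

445 m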